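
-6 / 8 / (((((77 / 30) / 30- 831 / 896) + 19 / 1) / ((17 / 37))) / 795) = -2043468000 / 135444901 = -15.09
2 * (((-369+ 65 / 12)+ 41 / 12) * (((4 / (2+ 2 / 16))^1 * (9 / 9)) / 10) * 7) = -242032 / 255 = -949.15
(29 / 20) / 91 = 29 / 1820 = 0.02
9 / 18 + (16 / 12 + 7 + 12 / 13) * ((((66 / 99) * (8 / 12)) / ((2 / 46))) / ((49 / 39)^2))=870715 / 14406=60.44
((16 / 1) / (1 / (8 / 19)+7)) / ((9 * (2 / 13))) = 832 / 675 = 1.23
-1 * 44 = -44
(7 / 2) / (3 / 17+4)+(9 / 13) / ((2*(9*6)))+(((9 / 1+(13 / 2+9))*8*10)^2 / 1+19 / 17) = 723342916645 / 188292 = 3841601.96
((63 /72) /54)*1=7 /432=0.02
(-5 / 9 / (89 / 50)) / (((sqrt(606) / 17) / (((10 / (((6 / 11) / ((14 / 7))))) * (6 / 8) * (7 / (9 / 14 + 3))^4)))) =-317064055000 * sqrt(606) / 96584386959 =-80.81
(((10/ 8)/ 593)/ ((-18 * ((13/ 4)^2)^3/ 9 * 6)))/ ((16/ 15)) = -0.00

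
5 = 5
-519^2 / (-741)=89787 / 247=363.51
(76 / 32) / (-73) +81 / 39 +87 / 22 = 500983 / 83512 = 6.00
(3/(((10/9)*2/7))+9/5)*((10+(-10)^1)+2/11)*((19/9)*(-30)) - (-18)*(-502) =-100821/11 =-9165.55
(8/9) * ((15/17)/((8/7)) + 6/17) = 1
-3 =-3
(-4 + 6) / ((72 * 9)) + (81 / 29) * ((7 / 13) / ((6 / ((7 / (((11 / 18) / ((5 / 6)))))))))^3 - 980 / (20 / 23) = -61833907092757 / 54951697944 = -1125.24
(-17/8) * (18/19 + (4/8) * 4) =-119/19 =-6.26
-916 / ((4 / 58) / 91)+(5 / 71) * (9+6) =-85814927 / 71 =-1208660.94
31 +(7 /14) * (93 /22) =1457 /44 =33.11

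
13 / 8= 1.62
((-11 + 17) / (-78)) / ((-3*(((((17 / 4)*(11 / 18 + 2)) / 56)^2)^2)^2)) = 23283214157138380412097134592 / 2159322881437323496876813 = 10782.65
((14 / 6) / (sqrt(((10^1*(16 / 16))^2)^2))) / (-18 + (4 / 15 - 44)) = -7 / 18520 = -0.00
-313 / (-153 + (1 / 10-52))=3130 / 2049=1.53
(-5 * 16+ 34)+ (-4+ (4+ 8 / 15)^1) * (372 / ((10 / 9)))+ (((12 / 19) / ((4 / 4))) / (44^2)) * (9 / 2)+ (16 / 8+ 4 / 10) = 62055283 / 459800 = 134.96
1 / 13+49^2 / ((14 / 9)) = 40133 / 26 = 1543.58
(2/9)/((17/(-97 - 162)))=-518/153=-3.39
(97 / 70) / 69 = 97 / 4830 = 0.02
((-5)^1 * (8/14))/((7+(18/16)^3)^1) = -10240/30191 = -0.34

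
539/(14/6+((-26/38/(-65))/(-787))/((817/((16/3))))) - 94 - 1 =58151022280/427581019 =136.00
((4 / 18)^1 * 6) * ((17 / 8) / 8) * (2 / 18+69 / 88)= 12053 / 38016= 0.32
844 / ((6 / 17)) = 7174 / 3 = 2391.33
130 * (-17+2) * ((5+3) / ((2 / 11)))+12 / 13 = -1115388 / 13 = -85799.08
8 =8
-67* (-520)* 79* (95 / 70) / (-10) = -2614742 / 7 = -373534.57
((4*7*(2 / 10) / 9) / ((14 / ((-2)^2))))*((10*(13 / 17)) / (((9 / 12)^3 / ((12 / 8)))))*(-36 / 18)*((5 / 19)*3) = -66560 / 8721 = -7.63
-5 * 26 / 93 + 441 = 40883 / 93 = 439.60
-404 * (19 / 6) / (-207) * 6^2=15352 / 69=222.49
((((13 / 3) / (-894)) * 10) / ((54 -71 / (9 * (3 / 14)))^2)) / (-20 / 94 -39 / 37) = 9155835 / 70670266112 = 0.00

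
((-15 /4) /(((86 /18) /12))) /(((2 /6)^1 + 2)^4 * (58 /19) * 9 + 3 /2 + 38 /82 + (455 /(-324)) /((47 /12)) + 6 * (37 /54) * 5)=-800726310 /71118319501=-0.01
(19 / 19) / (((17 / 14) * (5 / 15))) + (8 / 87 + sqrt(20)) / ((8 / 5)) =3739 / 1479 + 5 * sqrt(5) / 4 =5.32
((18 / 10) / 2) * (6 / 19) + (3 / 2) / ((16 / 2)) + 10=15917 / 1520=10.47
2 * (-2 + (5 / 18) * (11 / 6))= -161 / 54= -2.98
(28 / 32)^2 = 0.77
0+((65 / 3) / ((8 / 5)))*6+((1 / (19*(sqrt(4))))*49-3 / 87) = 181841 / 2204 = 82.50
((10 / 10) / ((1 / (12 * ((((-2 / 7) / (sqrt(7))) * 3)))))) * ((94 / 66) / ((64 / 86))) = -6063 * sqrt(7) / 2156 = -7.44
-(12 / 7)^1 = -12 / 7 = -1.71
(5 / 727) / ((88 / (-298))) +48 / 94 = 732697 / 1503436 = 0.49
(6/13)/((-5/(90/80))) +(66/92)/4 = 903/11960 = 0.08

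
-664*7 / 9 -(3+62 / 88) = -205979 / 396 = -520.15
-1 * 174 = -174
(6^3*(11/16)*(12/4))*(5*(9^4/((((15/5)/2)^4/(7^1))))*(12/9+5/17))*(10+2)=6709016160/17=394648009.41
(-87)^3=-658503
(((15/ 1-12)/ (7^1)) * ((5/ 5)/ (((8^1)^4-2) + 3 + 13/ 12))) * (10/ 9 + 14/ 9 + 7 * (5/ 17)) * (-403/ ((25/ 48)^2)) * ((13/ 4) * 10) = -17454168576/ 731507875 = -23.86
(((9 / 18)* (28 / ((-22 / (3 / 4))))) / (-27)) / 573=7 / 226908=0.00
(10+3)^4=28561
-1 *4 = -4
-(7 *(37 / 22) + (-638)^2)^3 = -718174196028363282083 / 10648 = -67446862887712554.67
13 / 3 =4.33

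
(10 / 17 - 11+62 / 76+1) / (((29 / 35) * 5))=-38871 / 18734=-2.07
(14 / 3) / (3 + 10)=14 / 39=0.36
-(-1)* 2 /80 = 1 /40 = 0.02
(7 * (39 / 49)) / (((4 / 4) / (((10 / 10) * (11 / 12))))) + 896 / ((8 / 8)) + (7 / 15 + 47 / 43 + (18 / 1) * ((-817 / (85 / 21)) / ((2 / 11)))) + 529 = -1139117393 / 61404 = -18551.19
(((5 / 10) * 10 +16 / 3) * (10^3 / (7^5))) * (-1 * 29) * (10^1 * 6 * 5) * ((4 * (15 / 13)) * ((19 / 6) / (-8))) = 9772.14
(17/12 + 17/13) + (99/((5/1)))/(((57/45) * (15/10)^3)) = 7.36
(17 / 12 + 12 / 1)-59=-547 / 12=-45.58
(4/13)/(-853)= -4/11089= -0.00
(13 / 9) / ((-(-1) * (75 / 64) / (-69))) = -19136 / 225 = -85.05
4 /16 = 1 /4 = 0.25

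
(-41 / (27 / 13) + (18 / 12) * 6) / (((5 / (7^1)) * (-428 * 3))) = 203 / 17334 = 0.01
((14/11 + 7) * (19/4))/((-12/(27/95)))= -819/880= -0.93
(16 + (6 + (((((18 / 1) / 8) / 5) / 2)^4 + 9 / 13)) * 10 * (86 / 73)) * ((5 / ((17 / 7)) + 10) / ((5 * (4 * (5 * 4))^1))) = 472491363559 / 165201920000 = 2.86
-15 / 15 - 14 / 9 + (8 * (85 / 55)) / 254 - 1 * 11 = -169822 / 12573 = -13.51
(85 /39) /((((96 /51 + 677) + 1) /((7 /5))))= 2023 /450762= 0.00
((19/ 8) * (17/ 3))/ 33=323/ 792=0.41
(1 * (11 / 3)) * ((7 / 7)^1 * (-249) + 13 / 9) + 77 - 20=-22969 / 27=-850.70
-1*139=-139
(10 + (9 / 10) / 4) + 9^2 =3649 / 40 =91.22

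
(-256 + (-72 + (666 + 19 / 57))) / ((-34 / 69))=-23345 / 34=-686.62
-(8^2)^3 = -262144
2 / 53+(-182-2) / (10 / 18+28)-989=-13558423 / 13621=-995.41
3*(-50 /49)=-150 /49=-3.06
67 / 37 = 1.81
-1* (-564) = 564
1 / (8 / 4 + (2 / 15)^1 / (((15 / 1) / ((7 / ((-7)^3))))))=11025 / 22048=0.50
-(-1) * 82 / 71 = 82 / 71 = 1.15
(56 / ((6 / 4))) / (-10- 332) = -56 / 513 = -0.11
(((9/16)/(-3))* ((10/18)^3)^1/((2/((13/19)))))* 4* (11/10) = -3575/73872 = -0.05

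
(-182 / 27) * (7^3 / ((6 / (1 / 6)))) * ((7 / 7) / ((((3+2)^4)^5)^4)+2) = -1721252563974510187717418633705316703223312894503275553395821 / 13400325923359048332916820811533398227766156196594238281250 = -128.45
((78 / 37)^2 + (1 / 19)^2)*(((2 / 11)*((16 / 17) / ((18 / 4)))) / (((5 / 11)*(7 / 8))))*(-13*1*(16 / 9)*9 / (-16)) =14627844608 / 2646489195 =5.53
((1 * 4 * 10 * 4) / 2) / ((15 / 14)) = 224 / 3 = 74.67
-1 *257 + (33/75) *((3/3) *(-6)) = -6491/25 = -259.64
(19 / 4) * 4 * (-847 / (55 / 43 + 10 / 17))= -1680569 / 195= -8618.30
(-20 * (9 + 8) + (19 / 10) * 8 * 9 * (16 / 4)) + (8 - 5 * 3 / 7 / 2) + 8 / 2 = 15269 / 70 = 218.13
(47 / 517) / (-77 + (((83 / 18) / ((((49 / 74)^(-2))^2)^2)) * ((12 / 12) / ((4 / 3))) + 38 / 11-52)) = -21580673764890624 / 29772568803703906031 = -0.00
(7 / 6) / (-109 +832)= 7 / 4338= 0.00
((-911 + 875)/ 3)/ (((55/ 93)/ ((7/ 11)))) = -12.91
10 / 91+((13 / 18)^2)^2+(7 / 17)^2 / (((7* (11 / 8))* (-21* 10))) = 57985113757 / 151842010320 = 0.38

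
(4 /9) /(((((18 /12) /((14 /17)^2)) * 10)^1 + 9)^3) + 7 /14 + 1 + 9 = 42878374624799 /4083648989382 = 10.50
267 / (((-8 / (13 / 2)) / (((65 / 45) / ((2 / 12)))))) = -15041 / 8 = -1880.12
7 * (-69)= -483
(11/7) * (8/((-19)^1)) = -88/133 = -0.66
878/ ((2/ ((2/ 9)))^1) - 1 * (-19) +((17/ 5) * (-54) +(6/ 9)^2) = -333/ 5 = -66.60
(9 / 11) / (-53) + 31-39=-4673 / 583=-8.02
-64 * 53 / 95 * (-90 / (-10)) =-30528 / 95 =-321.35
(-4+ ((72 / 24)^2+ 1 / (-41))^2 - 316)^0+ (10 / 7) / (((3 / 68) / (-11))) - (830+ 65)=-1250.19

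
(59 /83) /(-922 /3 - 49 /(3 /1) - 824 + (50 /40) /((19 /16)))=-3363 /5424631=-0.00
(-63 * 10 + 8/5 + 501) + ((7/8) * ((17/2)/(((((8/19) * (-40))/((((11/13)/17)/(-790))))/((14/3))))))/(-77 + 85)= -80387962879/630988800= -127.40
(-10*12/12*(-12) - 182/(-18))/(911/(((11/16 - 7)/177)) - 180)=-118271/23383188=-0.01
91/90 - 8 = -629/90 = -6.99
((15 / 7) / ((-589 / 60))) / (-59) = 900 / 243257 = 0.00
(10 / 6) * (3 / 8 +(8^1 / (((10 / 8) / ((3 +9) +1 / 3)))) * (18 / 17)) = 19029 / 136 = 139.92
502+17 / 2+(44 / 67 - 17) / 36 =410077 / 804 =510.05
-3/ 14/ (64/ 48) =-9/ 56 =-0.16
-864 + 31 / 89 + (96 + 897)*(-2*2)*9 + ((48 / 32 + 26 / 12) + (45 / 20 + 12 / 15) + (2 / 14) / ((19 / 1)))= -25997551609 / 710220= -36604.93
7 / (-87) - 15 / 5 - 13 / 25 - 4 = -16531 / 2175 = -7.60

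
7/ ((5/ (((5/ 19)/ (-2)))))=-7/ 38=-0.18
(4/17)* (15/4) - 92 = -1549/17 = -91.12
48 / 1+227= 275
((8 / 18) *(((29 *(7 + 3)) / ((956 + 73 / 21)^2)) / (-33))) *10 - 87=-87.00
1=1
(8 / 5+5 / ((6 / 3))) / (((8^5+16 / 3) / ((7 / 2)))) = 861 / 1966400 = 0.00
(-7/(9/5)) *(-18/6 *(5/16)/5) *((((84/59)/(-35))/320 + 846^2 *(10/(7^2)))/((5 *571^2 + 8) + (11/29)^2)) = 47350816230791/724770332034560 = 0.07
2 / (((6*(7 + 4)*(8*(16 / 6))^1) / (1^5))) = 1 / 704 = 0.00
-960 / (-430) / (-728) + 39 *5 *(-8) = -6104292 / 3913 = -1560.00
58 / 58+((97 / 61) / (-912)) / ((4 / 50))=108839 / 111264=0.98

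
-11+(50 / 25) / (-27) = -299 / 27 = -11.07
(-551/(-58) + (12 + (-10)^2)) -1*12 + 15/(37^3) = 11093037/101306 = 109.50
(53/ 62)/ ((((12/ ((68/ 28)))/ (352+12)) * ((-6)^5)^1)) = -11713/ 1446336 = -0.01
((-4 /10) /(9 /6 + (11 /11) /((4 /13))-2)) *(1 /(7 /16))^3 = -32768 /18865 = -1.74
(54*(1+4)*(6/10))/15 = 54/5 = 10.80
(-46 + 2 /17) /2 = -390 /17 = -22.94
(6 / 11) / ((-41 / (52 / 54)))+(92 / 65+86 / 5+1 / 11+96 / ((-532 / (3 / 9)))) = 130768931 / 7018011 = 18.63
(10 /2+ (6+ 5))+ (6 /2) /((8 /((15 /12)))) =527 /32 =16.47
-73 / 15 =-4.87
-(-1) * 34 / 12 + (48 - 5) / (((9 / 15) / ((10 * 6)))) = 25817 / 6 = 4302.83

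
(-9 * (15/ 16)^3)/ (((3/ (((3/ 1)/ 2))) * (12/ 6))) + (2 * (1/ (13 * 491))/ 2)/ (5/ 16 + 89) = -277059437981/ 149443493888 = -1.85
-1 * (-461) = 461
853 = 853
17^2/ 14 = 289/ 14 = 20.64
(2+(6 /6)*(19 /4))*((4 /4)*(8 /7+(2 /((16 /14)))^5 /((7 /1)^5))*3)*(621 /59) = 243.80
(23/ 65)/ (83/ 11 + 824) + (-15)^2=133775128/ 594555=225.00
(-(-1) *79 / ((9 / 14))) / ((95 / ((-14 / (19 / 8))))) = -123872 / 16245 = -7.63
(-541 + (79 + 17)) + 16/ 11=-4879/ 11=-443.55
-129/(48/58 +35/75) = -99.67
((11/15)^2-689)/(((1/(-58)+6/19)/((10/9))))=-341408416/133245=-2562.26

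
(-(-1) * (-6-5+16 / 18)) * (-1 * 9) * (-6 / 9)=-182 / 3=-60.67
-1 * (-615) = 615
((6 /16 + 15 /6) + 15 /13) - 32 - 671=-72693 /104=-698.97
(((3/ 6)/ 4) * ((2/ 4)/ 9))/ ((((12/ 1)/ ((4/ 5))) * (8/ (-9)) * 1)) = -1/ 1920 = -0.00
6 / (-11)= -6 / 11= -0.55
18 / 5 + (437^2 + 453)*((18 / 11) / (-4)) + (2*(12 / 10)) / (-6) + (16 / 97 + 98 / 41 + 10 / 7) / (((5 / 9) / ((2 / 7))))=-15259286909 / 194873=-78303.75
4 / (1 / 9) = 36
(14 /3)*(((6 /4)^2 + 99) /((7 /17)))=2295 /2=1147.50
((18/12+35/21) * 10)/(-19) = -5/3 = -1.67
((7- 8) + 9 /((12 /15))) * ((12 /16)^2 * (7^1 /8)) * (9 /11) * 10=116235 /2816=41.28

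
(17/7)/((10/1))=17/70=0.24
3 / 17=0.18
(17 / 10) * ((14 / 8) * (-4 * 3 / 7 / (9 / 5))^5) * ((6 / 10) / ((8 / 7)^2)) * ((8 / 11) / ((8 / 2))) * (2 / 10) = -1700 / 43659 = -0.04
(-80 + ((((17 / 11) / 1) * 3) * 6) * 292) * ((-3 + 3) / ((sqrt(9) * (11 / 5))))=0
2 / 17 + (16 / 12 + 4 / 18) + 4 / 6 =358 / 153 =2.34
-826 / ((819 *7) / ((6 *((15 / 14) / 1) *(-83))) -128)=342790 / 57579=5.95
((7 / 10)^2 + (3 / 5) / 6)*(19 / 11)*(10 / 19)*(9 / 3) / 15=59 / 550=0.11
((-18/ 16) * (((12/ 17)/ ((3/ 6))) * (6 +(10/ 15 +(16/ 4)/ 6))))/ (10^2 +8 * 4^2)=-33/ 646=-0.05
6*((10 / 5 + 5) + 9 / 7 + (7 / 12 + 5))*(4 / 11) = 2330 / 77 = 30.26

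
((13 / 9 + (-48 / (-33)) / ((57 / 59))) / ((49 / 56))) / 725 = 44392 / 9546075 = 0.00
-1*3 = -3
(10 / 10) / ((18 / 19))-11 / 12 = 5 / 36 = 0.14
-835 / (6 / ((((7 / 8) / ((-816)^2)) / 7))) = -835 / 31961088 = -0.00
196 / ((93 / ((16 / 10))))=1568 / 465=3.37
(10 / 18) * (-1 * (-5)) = 25 / 9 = 2.78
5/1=5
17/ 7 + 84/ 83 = 1999/ 581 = 3.44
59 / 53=1.11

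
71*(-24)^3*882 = -865686528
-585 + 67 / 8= -4613 / 8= -576.62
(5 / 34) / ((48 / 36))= 15 / 136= 0.11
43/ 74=0.58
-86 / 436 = -43 / 218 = -0.20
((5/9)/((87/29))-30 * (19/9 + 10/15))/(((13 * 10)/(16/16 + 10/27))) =-16613/18954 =-0.88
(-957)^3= -876467493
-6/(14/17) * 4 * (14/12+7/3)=-102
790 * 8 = 6320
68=68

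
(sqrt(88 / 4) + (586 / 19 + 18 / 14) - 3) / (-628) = -1937 / 41762 - sqrt(22) / 628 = -0.05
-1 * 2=-2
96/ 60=8/ 5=1.60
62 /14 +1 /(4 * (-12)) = 1481 /336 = 4.41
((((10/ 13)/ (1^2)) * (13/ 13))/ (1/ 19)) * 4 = 760/ 13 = 58.46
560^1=560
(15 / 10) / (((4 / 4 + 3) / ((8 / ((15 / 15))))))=3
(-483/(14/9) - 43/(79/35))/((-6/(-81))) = -1405863/316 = -4448.93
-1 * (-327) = 327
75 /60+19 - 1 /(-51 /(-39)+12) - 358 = -233775 /692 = -337.83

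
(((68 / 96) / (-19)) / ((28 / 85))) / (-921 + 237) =1445 / 8733312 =0.00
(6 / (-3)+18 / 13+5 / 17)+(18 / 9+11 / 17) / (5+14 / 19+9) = -1753 / 12376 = -0.14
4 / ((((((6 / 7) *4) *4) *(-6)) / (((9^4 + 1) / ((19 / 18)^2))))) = -206703 / 722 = -286.29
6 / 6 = 1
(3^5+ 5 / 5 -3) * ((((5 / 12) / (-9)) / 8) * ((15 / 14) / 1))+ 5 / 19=-1.23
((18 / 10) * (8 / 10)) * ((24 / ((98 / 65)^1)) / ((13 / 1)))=432 / 245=1.76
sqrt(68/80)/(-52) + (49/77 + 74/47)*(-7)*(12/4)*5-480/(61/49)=-19480755/31537-sqrt(85)/520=-617.73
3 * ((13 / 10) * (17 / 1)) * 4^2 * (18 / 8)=11934 / 5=2386.80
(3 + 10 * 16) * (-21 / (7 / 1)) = -489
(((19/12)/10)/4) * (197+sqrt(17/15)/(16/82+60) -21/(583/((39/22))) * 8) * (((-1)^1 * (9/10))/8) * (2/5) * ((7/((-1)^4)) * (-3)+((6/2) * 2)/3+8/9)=126977 * sqrt(255)/3553920000+780496649/123129600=6.34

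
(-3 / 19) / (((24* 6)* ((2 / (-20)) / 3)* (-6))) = -5 / 912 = -0.01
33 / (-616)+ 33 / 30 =293 / 280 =1.05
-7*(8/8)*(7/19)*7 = -343/19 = -18.05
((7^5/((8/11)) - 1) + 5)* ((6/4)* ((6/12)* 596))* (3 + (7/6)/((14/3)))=33578318.72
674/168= 337/84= 4.01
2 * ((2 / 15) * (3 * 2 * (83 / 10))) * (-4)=-1328 / 25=-53.12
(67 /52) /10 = 67 /520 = 0.13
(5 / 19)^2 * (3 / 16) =75 / 5776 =0.01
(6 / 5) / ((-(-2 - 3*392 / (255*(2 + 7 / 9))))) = 1275 / 3889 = 0.33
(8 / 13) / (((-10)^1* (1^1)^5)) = -4 / 65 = -0.06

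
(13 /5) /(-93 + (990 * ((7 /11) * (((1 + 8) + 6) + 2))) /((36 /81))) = 2 /18465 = 0.00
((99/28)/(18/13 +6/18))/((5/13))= 50193/9380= 5.35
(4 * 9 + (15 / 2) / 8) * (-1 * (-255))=150705 / 16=9419.06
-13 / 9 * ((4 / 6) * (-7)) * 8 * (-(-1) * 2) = 2912 / 27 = 107.85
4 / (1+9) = 2 / 5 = 0.40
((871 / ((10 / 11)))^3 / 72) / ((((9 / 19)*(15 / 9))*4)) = 16710372128879 / 4320000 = 3868141.70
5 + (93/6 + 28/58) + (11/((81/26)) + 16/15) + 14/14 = 624371/23490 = 26.58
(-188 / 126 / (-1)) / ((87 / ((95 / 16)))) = 4465 / 43848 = 0.10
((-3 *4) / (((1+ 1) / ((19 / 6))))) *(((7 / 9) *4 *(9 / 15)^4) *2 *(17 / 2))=-81396 / 625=-130.23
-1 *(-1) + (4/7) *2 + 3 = 36/7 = 5.14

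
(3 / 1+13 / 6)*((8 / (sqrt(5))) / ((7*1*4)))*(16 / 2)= 248*sqrt(5) / 105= 5.28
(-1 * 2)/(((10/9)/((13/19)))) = -117/95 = -1.23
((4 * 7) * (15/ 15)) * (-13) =-364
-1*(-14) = 14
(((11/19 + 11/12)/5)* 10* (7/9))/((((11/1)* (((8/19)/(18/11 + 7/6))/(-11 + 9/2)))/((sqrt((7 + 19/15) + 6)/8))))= -104377* sqrt(3210)/1368576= -4.32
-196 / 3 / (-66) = 98 / 99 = 0.99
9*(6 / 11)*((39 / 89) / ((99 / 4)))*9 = 8424 / 10769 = 0.78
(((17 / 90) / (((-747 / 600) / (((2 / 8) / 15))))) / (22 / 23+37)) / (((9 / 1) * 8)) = -391 / 422580888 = -0.00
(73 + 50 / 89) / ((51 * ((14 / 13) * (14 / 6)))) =85111 / 148274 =0.57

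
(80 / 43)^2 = 6400 / 1849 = 3.46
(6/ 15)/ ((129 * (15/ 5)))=0.00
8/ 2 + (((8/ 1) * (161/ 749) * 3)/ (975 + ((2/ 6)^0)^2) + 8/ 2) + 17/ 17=117555/ 13054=9.01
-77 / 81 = -0.95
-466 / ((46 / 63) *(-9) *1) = 1631 / 23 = 70.91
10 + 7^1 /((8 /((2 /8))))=327 /32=10.22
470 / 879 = 0.53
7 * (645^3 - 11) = 1878352798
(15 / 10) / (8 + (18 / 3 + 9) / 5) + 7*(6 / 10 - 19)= -128.66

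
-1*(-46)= 46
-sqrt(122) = -11.05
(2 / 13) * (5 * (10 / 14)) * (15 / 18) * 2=250 / 273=0.92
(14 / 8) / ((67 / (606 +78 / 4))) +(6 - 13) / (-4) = 9695 / 536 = 18.09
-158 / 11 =-14.36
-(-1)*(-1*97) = -97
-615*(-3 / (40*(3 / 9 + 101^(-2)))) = 11292507 / 81632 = 138.33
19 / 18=1.06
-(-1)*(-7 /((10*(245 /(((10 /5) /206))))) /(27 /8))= -4 /486675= -0.00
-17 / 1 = -17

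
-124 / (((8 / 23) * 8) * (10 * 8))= -713 / 1280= -0.56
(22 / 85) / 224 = 11 / 9520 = 0.00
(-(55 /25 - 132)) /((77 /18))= 1062 /35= 30.34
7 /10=0.70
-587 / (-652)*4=3.60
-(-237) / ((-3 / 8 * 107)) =-632 / 107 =-5.91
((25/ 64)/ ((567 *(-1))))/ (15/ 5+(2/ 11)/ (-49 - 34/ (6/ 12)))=-3575/ 15559488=-0.00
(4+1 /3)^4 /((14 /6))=28561 /189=151.12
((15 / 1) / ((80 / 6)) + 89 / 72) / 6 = 0.39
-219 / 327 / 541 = -73 / 58969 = -0.00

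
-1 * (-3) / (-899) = -3 / 899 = -0.00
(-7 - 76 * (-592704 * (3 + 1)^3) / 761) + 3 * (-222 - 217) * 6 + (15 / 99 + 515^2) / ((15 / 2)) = 3815775.32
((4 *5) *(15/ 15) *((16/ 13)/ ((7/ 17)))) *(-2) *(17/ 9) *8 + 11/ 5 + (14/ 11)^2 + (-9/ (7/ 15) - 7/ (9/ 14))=-908265056/ 495495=-1833.05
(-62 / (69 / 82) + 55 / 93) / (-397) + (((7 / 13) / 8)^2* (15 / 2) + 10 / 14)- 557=-23834298091731 / 42862228864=-556.07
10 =10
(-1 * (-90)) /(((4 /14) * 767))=315 /767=0.41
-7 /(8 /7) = -49 /8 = -6.12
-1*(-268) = 268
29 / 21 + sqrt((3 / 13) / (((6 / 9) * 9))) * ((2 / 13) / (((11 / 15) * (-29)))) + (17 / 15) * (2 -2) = 29 / 21 -15 * sqrt(26) / 53911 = 1.38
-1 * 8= -8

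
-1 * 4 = -4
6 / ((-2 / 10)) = -30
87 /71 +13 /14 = 2141 /994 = 2.15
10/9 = 1.11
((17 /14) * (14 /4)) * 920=3910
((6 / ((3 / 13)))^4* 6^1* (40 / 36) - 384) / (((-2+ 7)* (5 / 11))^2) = 1105742528 / 1875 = 589729.35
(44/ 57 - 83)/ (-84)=4687/ 4788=0.98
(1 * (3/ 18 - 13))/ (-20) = 0.64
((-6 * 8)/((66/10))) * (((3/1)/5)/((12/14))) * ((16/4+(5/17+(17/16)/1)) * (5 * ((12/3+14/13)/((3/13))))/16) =-50995/272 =-187.48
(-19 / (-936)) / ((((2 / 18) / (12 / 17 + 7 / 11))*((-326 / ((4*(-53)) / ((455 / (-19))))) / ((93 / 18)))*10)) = -148873873 / 43270827600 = -0.00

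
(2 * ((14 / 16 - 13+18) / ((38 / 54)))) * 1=16.70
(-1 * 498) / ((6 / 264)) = -21912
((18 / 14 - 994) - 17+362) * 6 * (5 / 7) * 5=-680100 / 49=-13879.59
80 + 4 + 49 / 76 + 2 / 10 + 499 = 221861 / 380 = 583.84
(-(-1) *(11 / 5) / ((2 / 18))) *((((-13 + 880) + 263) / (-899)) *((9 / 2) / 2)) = -100683 / 1798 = -56.00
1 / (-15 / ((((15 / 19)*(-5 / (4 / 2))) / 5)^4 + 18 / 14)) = -6373533 / 72979760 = -0.09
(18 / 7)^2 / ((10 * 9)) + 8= 8.07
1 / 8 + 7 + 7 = 113 / 8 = 14.12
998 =998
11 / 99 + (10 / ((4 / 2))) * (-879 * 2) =-79109 / 9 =-8789.89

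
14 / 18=7 / 9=0.78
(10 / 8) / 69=5 / 276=0.02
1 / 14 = 0.07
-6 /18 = -1 /3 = -0.33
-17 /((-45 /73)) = 1241 /45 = 27.58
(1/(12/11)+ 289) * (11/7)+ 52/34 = 93251/204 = 457.11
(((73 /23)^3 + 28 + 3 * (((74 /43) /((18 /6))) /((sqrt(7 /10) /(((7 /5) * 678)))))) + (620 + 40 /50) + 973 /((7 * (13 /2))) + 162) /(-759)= -16724 * sqrt(70) /54395 - 227807823 /200086315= -3.71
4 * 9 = 36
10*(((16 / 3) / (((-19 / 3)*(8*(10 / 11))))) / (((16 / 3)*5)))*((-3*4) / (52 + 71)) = 33 / 7790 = 0.00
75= 75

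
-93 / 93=-1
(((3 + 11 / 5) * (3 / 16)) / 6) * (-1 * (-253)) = 3289 / 80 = 41.11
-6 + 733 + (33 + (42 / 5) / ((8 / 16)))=3884 / 5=776.80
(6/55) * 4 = 24/55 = 0.44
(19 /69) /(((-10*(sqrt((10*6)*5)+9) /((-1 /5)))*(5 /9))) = 0.00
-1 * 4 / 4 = -1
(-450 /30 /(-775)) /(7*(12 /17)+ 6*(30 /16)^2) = 544 /731755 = 0.00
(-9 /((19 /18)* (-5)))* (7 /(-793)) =-0.02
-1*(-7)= 7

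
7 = 7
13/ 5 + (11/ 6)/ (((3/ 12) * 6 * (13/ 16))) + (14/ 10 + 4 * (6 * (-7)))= -19012/ 117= -162.50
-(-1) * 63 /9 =7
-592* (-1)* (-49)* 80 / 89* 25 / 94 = -29008000 / 4183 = -6934.74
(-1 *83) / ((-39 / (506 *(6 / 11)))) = 7636 / 13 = 587.38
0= 0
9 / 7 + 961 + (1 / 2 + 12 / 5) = 67563 / 70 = 965.19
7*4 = 28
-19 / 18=-1.06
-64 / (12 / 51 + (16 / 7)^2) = -13328 / 1137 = -11.72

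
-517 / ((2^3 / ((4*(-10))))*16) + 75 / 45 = 7835 / 48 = 163.23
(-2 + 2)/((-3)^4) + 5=5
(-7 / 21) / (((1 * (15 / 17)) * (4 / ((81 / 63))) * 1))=-0.12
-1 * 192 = -192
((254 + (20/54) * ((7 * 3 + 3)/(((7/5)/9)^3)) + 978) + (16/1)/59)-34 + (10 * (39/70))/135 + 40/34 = 55129003921/15481305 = 3561.00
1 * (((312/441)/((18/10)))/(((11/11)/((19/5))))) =1976/1323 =1.49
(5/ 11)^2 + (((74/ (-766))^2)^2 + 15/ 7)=42821736229157/ 18225460324687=2.35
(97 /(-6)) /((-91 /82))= 3977 /273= 14.57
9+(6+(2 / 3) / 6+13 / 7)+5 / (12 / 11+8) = 22073 / 1260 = 17.52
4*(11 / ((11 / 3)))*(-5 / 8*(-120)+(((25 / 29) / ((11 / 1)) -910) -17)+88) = -2924292 / 319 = -9167.06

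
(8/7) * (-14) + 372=356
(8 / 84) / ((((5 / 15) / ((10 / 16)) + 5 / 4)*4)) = 10 / 749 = 0.01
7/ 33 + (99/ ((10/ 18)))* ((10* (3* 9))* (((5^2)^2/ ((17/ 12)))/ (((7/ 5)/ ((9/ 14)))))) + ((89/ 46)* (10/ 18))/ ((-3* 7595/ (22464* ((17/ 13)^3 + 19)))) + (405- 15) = 4612366012378687/ 473191719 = 9747351.50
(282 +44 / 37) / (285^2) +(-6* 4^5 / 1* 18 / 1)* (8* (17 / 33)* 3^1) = -45201626611142 / 33058575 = -1367319.27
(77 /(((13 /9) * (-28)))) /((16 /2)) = -99 /416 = -0.24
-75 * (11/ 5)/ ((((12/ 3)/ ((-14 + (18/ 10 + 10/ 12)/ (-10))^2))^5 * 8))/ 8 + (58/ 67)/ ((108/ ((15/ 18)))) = -1516667402686009933272670411753679313137/ 1728526417920000000000000000000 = -877433741.81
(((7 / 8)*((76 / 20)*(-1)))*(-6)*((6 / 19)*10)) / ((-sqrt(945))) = -sqrt(105) / 5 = -2.05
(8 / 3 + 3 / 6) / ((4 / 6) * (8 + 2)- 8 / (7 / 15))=-133 / 440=-0.30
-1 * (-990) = 990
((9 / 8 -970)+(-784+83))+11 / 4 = -13337 / 8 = -1667.12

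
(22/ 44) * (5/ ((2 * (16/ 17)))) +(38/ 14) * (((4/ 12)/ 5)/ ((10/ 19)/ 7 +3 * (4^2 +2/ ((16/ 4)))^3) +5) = 1435687961699/ 96357696960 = 14.90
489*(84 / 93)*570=7804440 / 31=251756.13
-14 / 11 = -1.27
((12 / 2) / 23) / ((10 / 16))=0.42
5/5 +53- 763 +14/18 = -6374/9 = -708.22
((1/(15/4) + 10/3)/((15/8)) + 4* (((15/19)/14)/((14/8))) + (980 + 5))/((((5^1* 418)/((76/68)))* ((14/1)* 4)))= 22973563/2437358000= 0.01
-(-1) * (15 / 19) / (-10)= -3 / 38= -0.08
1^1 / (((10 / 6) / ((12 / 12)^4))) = 3 / 5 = 0.60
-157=-157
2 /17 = 0.12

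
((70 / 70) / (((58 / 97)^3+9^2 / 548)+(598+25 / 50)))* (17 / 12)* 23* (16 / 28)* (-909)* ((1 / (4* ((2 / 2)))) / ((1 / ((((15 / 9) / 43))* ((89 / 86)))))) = -2197323053092495 / 7753310343666538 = -0.28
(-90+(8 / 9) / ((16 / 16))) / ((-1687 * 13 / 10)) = 8020 / 197379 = 0.04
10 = 10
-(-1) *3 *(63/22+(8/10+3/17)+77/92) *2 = 1206963/43010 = 28.06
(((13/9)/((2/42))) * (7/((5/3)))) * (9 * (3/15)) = 5733/25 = 229.32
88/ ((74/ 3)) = 3.57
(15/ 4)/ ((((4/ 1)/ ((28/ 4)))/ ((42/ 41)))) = 2205/ 328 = 6.72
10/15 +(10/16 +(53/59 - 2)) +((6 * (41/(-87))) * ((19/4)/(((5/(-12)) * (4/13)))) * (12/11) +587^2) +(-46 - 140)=778054439191/2258520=344497.48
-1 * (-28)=28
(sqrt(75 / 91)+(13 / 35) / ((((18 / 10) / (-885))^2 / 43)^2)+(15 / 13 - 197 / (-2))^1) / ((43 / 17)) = 85 * sqrt(273) / 3913+10057744750790130899 / 633906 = 15866303128208.85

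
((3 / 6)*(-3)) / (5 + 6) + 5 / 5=19 / 22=0.86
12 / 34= 6 / 17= 0.35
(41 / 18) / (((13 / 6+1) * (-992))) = -0.00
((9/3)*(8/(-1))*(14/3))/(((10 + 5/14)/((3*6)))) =-28224/145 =-194.65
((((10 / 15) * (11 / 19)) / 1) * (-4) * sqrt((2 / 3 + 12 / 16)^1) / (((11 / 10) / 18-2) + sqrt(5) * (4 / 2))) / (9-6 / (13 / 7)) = -54912 * sqrt(255) / 9997781-798512 * sqrt(51) / 149966715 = -0.13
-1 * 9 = -9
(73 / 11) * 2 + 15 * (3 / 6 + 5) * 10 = 838.27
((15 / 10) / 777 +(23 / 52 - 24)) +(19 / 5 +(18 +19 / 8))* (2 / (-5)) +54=3497343 / 168350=20.77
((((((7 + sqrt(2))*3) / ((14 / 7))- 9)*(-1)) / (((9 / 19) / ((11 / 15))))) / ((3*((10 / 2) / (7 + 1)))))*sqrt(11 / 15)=836*sqrt(165)*(-sqrt(2)- 1) / 10125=-2.56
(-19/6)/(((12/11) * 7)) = -209/504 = -0.41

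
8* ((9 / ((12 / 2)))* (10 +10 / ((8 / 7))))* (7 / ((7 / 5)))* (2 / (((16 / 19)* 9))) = 296.88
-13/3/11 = -13/33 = -0.39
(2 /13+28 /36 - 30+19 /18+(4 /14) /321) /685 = -1636513 /40019070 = -0.04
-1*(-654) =654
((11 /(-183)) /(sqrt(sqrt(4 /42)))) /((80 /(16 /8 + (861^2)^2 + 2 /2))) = -503760422957*2^(3 /4)*21^(1 /4) /2440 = -743295560.72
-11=-11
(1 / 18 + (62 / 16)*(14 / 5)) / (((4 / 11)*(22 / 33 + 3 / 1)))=1963 / 240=8.18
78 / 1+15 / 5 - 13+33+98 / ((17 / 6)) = 135.59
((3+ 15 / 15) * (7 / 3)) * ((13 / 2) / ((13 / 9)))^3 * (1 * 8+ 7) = 25515 / 2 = 12757.50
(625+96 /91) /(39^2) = 56971 /138411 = 0.41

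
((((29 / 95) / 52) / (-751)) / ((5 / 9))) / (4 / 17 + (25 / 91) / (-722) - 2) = 590121 / 74029261750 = 0.00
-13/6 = -2.17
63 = 63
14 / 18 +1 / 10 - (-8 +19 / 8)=6.50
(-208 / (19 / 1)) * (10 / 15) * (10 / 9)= -4160 / 513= -8.11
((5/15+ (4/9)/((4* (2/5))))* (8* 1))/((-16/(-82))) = 451/18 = 25.06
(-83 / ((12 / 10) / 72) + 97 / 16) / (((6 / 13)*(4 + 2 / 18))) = -3103737 / 1184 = -2621.40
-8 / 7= -1.14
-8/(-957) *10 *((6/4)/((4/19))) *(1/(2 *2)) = 95/638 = 0.15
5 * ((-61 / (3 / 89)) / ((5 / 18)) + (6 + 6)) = -32514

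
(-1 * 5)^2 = 25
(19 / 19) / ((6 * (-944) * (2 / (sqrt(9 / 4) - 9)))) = 5 / 7552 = 0.00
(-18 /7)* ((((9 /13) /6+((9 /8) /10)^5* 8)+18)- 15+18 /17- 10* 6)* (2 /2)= 143.55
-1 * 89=-89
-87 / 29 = -3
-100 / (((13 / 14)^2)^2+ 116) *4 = -15366400 / 4484817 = -3.43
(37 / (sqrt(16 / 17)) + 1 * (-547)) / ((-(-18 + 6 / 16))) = -4376 / 141 + 74 * sqrt(17) / 141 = -28.87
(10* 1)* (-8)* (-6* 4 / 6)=320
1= 1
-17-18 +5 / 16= -555 / 16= -34.69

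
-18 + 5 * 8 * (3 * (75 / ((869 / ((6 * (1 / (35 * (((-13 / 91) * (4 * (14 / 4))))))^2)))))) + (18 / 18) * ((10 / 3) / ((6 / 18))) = -340108 / 42581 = -7.99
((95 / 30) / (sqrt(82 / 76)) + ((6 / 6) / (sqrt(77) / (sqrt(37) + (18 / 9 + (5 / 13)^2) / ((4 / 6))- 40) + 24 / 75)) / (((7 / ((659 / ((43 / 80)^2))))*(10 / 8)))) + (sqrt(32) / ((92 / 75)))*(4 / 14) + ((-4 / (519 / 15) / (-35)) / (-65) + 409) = (-33357527899013760000 + 1849*(-49724 + 1352*sqrt(37) + 4225*sqrt(77))*(414940500*sqrt(2) + 34398455*sqrt(1558) + 182156090598) + 906994162164480000*sqrt(37)) / (823488150030*(-49724 + 1352*sqrt(37) + 4225*sqrt(77))) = 8052.07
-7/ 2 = -3.50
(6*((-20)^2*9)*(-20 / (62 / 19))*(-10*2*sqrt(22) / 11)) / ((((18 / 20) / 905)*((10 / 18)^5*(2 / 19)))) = 14815951522560*sqrt(22) / 341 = 203791708264.50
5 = 5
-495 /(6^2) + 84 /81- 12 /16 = -727 /54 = -13.46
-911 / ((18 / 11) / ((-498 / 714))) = 831743 / 2142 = 388.30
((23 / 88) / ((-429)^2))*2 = 23 / 8097804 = 0.00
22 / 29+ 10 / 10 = 51 / 29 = 1.76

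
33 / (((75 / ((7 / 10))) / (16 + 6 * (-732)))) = -168476 / 125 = -1347.81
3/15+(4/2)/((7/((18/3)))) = 1.91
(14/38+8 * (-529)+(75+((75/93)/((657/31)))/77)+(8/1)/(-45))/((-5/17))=339616417729/24029775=14133.15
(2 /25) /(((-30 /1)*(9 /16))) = -0.00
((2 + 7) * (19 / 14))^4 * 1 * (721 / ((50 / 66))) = 2906267639319 / 137200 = 21182708.74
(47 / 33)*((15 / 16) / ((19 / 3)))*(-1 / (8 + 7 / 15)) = -0.02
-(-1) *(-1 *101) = -101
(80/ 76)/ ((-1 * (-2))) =10/ 19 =0.53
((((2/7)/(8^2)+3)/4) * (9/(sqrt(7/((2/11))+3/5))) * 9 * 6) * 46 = 2685.42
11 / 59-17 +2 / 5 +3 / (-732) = -1181743 / 71980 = -16.42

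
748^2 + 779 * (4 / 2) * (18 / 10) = 2811542 / 5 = 562308.40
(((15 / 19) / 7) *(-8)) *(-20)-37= -2521 / 133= -18.95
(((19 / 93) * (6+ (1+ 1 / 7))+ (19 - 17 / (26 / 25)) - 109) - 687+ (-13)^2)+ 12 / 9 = -3506805 / 5642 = -621.55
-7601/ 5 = -1520.20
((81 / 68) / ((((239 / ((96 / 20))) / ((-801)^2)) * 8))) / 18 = 106.59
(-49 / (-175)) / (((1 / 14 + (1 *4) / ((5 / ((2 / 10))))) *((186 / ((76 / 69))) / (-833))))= -3102092 / 519777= -5.97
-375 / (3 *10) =-25 / 2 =-12.50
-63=-63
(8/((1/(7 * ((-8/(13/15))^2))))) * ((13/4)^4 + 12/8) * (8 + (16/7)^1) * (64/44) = 8071591.18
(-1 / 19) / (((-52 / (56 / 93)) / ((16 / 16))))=14 / 22971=0.00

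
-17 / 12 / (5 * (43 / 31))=-0.20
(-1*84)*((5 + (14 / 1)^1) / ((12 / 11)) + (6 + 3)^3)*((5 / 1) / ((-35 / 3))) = 26871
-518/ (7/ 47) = -3478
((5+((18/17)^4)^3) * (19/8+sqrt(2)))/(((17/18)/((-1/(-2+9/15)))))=366294831081748290 * sqrt(2)/69332046230341559+3479800895276608755/277328184921366236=20.02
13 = 13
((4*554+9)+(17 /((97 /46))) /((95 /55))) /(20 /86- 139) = -58899637 /3665727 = -16.07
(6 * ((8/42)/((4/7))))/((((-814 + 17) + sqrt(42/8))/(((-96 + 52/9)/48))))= 203 * sqrt(21)/68602005 + 323582/68602005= 0.00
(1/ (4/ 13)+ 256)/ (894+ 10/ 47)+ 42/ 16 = 490033/ 168112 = 2.91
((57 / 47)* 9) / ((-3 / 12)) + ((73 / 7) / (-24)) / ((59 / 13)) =-20384027 / 465864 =-43.76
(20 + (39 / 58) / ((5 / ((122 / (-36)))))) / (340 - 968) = -0.03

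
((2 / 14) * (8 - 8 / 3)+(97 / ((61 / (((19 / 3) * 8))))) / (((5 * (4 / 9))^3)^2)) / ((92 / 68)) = 249290045797 / 235704000000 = 1.06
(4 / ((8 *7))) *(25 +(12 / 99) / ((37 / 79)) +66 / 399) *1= 4128715 / 2273502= 1.82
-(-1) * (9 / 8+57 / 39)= 269 / 104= 2.59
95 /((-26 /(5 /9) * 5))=-95 /234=-0.41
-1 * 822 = -822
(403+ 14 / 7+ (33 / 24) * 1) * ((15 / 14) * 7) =48765 / 16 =3047.81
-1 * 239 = -239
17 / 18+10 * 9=1637 / 18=90.94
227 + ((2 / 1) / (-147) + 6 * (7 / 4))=69821 / 294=237.49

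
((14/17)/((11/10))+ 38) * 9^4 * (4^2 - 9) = 332787042/187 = 1779609.85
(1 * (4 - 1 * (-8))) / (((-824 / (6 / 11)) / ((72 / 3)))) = -0.19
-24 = -24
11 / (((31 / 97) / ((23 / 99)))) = 2231 / 279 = 8.00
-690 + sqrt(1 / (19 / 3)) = -690 + sqrt(57) / 19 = -689.60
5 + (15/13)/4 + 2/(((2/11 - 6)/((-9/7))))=16687/2912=5.73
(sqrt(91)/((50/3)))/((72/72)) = 3 * sqrt(91)/50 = 0.57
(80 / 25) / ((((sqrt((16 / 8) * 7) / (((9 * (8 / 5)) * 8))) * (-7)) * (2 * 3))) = -768 * sqrt(14) / 1225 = -2.35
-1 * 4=-4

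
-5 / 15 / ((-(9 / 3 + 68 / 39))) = 13 / 185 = 0.07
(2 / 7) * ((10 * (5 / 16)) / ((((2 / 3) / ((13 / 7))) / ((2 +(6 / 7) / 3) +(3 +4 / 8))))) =78975 / 5488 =14.39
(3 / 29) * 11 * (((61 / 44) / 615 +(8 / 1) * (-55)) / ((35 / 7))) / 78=-11906339 / 9274200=-1.28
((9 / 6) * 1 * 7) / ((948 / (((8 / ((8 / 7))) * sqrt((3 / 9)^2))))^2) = 0.00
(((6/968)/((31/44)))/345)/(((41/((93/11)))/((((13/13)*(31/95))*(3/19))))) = 279/1029779575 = 0.00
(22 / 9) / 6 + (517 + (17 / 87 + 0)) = 405283 / 783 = 517.60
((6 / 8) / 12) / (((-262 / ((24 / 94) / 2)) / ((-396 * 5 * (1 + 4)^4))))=928125 / 24628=37.69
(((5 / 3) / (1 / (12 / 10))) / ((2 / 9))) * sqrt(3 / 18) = 3 * sqrt(6) / 2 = 3.67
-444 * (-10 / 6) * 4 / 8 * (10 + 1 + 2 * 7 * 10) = 55870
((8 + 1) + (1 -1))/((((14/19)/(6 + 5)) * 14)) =1881/196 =9.60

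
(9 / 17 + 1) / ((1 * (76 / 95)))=1.91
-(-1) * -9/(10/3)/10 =-27/100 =-0.27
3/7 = 0.43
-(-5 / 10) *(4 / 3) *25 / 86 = 25 / 129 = 0.19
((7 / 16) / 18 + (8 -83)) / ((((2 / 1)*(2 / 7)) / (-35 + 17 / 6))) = 29172143 / 6912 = 4220.51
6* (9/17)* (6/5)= 324/85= 3.81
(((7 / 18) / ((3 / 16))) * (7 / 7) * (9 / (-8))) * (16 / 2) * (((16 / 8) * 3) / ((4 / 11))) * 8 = -2464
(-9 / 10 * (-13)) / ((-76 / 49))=-5733 / 760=-7.54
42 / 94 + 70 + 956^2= 42958303 / 47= 914006.45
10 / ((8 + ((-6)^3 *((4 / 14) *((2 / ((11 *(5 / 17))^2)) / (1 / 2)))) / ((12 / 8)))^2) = 2241903125 / 13370703392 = 0.17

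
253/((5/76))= 19228/5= 3845.60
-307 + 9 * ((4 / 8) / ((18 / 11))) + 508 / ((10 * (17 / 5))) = -19673 / 68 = -289.31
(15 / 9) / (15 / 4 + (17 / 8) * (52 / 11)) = 220 / 1821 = 0.12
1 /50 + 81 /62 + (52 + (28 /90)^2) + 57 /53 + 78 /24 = 768537203 /13308300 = 57.75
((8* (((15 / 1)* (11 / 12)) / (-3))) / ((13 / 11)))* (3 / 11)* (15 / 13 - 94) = 785.62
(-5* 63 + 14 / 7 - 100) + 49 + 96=-268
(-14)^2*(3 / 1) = 588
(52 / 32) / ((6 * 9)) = 13 / 432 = 0.03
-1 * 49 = -49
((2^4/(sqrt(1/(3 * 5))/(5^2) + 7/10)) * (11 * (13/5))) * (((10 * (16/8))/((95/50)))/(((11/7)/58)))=88670400000/349049 - 337792000 * sqrt(15)/349049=250286.17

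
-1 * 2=-2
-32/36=-8/9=-0.89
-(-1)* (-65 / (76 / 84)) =-1365 / 19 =-71.84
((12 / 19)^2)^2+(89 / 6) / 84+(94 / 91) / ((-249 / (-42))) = 36139599919 / 70870644936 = 0.51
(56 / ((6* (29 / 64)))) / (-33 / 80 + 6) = 143360 / 38889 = 3.69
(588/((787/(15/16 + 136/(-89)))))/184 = -0.00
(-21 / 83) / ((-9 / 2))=14 / 249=0.06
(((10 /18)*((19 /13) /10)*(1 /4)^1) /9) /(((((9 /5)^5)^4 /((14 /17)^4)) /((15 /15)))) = 8701133728027343750 /1069237656776606119158902013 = 0.00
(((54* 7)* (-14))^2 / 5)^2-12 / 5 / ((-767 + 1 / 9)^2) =9340481414870265250881 / 297735025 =31371792468387.84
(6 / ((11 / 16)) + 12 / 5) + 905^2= 819036.13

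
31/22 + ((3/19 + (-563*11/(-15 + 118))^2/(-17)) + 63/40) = -315895829389/1507751080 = -209.51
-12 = -12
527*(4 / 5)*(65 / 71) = 27404 / 71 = 385.97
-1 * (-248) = 248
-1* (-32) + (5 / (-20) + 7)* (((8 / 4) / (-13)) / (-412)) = 342811 / 10712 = 32.00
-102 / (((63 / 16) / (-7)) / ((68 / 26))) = 18496 / 39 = 474.26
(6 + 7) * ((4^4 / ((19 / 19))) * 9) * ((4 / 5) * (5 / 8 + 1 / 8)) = 89856 / 5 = 17971.20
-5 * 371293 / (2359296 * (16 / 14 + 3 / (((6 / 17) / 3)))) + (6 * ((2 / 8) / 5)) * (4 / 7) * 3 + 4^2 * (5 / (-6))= -12.85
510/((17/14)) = 420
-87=-87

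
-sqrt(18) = -3*sqrt(2) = -4.24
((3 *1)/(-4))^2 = 9/16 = 0.56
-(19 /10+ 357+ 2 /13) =-46677 /130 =-359.05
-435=-435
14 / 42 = 1 / 3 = 0.33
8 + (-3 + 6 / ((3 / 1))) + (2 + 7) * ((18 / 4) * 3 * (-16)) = -1937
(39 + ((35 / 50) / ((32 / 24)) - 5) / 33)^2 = 2631792601 / 1742400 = 1510.44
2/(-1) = -2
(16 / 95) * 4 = 64 / 95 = 0.67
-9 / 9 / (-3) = 1 / 3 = 0.33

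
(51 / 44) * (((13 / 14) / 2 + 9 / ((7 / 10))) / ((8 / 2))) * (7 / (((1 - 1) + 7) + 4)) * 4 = 19023 / 1936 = 9.83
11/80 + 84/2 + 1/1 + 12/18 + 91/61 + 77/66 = 680213/14640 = 46.46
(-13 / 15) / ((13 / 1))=-1 / 15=-0.07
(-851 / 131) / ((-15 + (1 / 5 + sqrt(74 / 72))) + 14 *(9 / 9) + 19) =-13939380 / 38932021 + 127650 *sqrt(37) / 38932021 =-0.34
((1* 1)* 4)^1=4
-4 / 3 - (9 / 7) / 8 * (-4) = -29 / 42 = -0.69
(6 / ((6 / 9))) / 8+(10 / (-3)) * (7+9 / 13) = -7649 / 312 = -24.52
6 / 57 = 2 / 19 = 0.11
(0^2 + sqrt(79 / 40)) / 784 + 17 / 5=sqrt(790) / 15680 + 17 / 5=3.40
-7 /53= -0.13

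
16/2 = 8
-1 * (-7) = 7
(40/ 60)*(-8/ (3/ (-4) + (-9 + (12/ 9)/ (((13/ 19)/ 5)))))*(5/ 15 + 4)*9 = 32448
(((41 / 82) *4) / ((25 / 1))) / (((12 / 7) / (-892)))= -3122 / 75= -41.63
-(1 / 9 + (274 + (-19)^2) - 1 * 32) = -5428 / 9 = -603.11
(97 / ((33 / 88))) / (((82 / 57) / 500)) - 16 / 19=70033344 / 779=89901.60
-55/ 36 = -1.53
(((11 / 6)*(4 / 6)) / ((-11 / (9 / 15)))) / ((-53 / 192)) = 64 / 265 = 0.24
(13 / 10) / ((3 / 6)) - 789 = -3932 / 5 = -786.40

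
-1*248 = -248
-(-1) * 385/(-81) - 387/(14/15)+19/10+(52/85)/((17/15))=-341618429/819315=-416.96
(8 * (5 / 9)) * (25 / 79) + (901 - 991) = -62990 / 711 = -88.59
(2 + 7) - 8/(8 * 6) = 8.83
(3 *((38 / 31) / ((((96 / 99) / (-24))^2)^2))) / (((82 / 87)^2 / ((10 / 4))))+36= 207218330211069 / 53361664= 3883280.89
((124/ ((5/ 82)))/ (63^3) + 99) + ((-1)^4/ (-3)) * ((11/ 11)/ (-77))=99.01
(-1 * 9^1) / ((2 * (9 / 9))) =-9 / 2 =-4.50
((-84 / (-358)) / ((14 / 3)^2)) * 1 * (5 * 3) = 405 / 2506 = 0.16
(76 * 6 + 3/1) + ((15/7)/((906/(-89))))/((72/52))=17460083/38052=458.85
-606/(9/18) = -1212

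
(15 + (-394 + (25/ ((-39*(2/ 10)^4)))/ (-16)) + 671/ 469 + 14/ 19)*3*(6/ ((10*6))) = -1956128921/ 18534880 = -105.54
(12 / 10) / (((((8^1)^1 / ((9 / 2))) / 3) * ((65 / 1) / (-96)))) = -972 / 325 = -2.99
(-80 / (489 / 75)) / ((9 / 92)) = -184000 / 1467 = -125.43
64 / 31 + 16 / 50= 1848 / 775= 2.38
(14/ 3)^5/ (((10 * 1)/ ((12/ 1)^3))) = 17210368/ 45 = 382452.62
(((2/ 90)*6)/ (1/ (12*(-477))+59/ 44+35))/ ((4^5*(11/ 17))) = 8109/ 1464421120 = 0.00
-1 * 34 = -34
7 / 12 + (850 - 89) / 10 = 4601 / 60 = 76.68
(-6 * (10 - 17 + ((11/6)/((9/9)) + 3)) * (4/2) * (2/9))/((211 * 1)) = 0.03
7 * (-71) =-497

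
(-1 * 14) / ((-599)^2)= -14 / 358801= -0.00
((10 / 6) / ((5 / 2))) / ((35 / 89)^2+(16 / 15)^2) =1188150 / 2303401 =0.52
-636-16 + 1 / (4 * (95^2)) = -23537199 / 36100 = -652.00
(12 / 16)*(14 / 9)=7 / 6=1.17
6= 6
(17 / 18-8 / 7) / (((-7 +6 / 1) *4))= 0.05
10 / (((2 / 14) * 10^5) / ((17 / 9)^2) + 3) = 20230 / 8106069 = 0.00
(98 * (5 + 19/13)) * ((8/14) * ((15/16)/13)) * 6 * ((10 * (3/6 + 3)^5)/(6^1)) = 185297175/1352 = 137054.12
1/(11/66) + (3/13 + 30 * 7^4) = 936471/13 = 72036.23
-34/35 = -0.97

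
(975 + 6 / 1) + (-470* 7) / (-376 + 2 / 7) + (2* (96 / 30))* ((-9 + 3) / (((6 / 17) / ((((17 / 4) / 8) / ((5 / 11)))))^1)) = 5671573 / 6575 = 862.60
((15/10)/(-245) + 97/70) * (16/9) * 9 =22.07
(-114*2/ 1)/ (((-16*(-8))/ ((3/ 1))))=-171/ 32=-5.34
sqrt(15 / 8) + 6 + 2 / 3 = sqrt(30) / 4 + 20 / 3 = 8.04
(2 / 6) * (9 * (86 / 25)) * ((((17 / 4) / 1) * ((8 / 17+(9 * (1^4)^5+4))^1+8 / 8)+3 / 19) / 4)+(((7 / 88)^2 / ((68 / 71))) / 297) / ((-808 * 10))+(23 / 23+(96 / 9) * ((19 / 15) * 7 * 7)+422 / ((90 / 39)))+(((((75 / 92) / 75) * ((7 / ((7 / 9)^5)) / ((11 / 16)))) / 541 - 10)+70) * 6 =4895683028093309978103661 / 3586599912632718643200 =1364.99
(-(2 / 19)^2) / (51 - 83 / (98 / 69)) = 392 / 263169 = 0.00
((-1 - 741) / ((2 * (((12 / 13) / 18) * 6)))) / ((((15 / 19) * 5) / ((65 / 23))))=-1191281 / 1380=-863.25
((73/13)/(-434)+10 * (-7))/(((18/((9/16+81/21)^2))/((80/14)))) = -434.15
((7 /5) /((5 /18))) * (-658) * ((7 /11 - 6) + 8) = -8743.03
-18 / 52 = -9 / 26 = -0.35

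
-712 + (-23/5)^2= -17271/25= -690.84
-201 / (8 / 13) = -2613 / 8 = -326.62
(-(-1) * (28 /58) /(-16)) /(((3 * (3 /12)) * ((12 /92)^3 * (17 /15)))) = -425845 /26622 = -16.00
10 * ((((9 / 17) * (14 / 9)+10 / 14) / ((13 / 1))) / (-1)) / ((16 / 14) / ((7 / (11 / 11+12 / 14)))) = -44835 / 11492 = -3.90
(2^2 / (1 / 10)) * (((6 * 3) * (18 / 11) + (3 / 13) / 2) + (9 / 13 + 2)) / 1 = 184540 / 143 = 1290.49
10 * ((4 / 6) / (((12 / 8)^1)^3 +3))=1.05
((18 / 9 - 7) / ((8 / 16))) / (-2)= 5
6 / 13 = 0.46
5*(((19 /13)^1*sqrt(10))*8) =760*sqrt(10) /13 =184.87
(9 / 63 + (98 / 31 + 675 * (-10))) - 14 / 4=-2929585 / 434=-6750.20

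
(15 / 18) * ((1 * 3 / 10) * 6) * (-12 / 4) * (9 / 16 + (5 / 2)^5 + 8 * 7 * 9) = -173439 / 64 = -2709.98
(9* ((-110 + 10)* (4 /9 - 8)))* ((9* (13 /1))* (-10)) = -7956000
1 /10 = 0.10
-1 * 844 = -844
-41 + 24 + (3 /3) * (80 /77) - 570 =-45119 /77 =-585.96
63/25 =2.52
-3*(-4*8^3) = 6144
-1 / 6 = -0.17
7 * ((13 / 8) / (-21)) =-13 / 24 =-0.54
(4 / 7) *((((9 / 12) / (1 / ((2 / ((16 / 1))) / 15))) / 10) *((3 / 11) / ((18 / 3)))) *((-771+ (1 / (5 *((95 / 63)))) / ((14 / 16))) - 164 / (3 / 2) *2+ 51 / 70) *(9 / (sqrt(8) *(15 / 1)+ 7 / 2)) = 59178873 / 209238260000 - 177536619 *sqrt(2) / 73233391000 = -0.00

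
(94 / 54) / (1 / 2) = 94 / 27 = 3.48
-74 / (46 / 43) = -1591 / 23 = -69.17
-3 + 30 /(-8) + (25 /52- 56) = -1619 /26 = -62.27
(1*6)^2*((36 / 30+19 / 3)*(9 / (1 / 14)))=170856 / 5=34171.20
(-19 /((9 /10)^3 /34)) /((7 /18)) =-1292000 /567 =-2278.66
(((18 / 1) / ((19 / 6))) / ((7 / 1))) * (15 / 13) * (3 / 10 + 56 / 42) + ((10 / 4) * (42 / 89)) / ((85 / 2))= 582288 / 373711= 1.56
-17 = -17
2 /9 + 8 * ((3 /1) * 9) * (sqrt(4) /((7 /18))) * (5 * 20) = 6998414 /63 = 111085.94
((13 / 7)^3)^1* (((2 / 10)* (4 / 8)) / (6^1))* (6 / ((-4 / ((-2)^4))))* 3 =-13182 / 1715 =-7.69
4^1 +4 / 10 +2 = 6.40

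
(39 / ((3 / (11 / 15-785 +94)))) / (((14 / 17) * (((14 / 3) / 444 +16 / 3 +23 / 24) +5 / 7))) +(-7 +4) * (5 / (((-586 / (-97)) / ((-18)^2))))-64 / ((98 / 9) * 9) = -22148545723562 / 9392564755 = -2358.09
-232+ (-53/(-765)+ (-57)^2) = 2308058/765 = 3017.07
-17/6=-2.83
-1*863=-863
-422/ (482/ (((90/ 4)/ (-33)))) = 3165/ 5302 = 0.60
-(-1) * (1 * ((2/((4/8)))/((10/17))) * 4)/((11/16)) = 2176/55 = 39.56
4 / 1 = 4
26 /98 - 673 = -32964 /49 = -672.73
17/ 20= 0.85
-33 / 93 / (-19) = 11 / 589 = 0.02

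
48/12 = 4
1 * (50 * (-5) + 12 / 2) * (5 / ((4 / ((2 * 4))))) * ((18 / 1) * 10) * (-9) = 3952800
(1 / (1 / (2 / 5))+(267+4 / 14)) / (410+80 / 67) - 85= -81333527 / 964250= -84.35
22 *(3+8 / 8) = 88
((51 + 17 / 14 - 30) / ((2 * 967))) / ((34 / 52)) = 4043 / 230146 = 0.02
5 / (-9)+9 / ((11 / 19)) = 1484 / 99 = 14.99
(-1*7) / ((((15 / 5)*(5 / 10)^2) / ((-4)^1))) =112 / 3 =37.33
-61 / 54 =-1.13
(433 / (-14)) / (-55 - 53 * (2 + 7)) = 433 / 7448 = 0.06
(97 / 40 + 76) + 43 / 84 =66307 / 840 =78.94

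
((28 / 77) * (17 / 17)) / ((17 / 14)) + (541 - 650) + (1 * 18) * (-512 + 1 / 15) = -8717473 / 935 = -9323.50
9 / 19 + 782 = 14867 / 19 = 782.47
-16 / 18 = -8 / 9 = -0.89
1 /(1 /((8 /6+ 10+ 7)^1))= 55 /3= 18.33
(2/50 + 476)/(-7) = -11901/175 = -68.01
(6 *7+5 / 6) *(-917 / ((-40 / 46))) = 45169.89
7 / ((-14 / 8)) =-4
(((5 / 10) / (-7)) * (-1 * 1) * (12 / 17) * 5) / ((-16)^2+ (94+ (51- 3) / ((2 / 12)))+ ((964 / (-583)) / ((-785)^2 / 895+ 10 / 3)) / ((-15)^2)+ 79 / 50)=139242262500 / 353257706923771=0.00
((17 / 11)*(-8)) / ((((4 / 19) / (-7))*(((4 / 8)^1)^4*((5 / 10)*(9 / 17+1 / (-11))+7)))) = 911.10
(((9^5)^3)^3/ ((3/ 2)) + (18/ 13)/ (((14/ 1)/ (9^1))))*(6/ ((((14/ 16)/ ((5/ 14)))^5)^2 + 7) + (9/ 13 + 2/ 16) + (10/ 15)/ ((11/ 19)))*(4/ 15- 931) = -443416067550305900417187465295565173330342492828700678003243431237311/ 41570781326832998760520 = -10666531958207166570707860000000000000000000000.00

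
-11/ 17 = -0.65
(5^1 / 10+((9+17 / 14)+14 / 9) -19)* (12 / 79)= -1696 / 1659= -1.02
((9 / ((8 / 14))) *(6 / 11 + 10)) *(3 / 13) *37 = 202797 / 143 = 1418.16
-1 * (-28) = 28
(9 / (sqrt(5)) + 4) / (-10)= -9* sqrt(5) / 50 -2 / 5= -0.80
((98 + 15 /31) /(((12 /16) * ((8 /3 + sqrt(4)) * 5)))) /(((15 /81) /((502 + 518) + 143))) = 191734506 /5425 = 35342.77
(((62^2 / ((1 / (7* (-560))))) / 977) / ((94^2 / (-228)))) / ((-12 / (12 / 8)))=-107362920 / 2158193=-49.75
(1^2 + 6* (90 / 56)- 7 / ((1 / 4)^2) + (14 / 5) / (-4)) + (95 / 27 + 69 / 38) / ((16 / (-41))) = -66491707 / 574560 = -115.73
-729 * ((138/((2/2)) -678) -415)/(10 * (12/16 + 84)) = 92826/113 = 821.47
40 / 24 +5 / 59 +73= 13231 / 177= 74.75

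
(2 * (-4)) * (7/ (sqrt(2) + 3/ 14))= 2352/ 383-10976 * sqrt(2)/ 383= -34.39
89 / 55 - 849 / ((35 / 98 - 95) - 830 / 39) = 1245149 / 139249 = 8.94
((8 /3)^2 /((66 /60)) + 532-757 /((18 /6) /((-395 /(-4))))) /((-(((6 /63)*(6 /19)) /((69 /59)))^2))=90339582591503 /2450624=36863910.00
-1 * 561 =-561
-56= -56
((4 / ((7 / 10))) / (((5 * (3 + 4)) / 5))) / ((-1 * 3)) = -40 / 147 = -0.27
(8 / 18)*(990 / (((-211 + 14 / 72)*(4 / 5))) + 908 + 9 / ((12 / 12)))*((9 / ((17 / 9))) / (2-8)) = -2440434 / 7589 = -321.58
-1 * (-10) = 10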